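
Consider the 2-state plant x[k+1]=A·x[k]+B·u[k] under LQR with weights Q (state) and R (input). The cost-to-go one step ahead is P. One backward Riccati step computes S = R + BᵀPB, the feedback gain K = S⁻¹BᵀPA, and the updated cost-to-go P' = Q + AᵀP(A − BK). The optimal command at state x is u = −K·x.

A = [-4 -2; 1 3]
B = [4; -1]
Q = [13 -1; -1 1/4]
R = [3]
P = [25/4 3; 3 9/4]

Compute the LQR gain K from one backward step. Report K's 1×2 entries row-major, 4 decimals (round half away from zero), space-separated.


BᵀP = [22.0000 9.7500]
S = R + BᵀPB = [3] + [78.2500] = [81.2500]
BᵀPA = [-78.2500 -14.7500]
K = S⁻¹·BᵀPA = [-0.9631 -0.1815]
A−BK = [-0.1477 -1.2738; 0.0369 2.8185]
AᵀP(A−BK) = [2.8892 0.5446; 0.5446 6.5723]
P' = Q + AᵀP(A−BK) = [15.8892 -0.4554; -0.4554 6.8223]
tr(P') = 22.7115

-0.9631 -0.1815


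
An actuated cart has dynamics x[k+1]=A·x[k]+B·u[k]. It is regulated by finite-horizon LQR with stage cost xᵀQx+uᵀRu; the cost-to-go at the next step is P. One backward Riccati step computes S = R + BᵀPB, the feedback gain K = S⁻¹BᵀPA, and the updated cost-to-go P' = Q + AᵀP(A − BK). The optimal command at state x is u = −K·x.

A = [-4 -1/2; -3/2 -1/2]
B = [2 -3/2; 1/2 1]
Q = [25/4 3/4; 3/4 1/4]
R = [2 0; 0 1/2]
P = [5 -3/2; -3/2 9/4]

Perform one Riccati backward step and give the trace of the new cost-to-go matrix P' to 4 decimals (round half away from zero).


BᵀP = [9.2500 -1.8750; -9.0000 4.5000]
S = R + BᵀPB = [2 0; 0 1/2] + [17.5625 -15.7500; -15.7500 18.0000] = [19.5625 -15.7500; -15.7500 18.5000]
BᵀPA = [-34.1875 -3.6875; 29.2500 2.2500]
K = S⁻¹·BᵀPA = [-1.5089 -0.2879; 0.2965 -0.1235]
A−BK = [-0.5375 -0.1094; -1.0420 -0.2325]
AᵀP(A−BK) = [6.8048 1.3313; 1.3313 0.2786]
P' = Q + AᵀP(A−BK) = [13.0548 2.0813; 2.0813 0.5286]
tr(P') = 13.5834

13.5834


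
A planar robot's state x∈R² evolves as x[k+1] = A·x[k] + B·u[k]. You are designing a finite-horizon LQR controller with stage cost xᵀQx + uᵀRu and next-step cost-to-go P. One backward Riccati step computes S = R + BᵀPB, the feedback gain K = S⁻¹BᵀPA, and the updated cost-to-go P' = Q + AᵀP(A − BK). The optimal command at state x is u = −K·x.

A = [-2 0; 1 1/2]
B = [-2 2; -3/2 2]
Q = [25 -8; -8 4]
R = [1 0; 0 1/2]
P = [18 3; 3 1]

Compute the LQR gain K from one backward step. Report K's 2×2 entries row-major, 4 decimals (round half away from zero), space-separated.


BᵀP = [-40.5000 -7.5000; 42.0000 8.0000]
S = R + BᵀPB = [1 0; 0 1/2] + [92.2500 -96.0000; -96.0000 100.0000] = [93.2500 -96.0000; -96.0000 100.5000]
BᵀPA = [73.5000 -3.7500; -76.0000 4.0000]
K = S⁻¹·BᵀPA = [0.5831 0.0458; -0.1992 0.0835]
A−BK = [-0.4353 -0.0755; 2.2731 0.4016]
AᵀP(A−BK) = [3.0008 0.4835; 0.4835 0.0876]
P' = Q + AᵀP(A−BK) = [28.0008 -7.5165; -7.5165 4.0876]
tr(P') = 32.0884

0.5831 0.0458 -0.1992 0.0835


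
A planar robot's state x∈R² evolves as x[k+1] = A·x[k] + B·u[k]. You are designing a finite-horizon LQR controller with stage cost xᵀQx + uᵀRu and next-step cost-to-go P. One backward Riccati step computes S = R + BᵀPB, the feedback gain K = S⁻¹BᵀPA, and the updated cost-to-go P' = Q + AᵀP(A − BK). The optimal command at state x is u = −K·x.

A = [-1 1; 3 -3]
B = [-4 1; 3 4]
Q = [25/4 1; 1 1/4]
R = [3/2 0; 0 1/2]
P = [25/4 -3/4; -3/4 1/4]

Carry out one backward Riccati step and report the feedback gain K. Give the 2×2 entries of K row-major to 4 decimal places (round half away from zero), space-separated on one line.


0.3555 -0.3555 0.3905 -0.3905

BᵀP = [-27.2500 3.7500; 3.2500 0.2500]
S = R + BᵀPB = [3/2 0; 0 1/2] + [120.2500 -12.2500; -12.2500 4.2500] = [121.7500 -12.2500; -12.2500 4.7500]
BᵀPA = [38.5000 -38.5000; -2.5000 2.5000]
K = S⁻¹·BᵀPA = [0.3555 -0.3555; 0.3905 -0.3905]
A−BK = [0.0315 -0.0315; 0.3713 -0.3713]
AᵀP(A−BK) = [0.2890 -0.2890; -0.2890 0.2890]
P' = Q + AᵀP(A−BK) = [6.5390 0.7110; 0.7110 0.5390]
tr(P') = 7.0779


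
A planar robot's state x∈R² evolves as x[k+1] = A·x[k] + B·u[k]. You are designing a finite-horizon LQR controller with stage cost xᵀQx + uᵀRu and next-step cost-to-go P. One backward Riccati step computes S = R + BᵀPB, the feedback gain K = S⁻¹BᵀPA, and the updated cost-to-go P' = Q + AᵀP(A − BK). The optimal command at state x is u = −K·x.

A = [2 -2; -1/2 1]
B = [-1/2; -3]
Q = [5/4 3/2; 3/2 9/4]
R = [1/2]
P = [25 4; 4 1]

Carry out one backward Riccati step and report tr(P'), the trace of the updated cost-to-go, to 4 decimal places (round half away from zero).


33.0653

BᵀP = [-24.5000 -5.0000]
S = R + BᵀPB = [1/2] + [27.2500] = [27.7500]
BᵀPA = [-46.5000 44.0000]
K = S⁻¹·BᵀPA = [-1.6757 1.5856]
A−BK = [1.1622 -1.2072; -5.5270 5.7568]
AᵀP(A−BK) = [14.3311 -14.7703; -14.7703 15.2342]
P' = Q + AᵀP(A−BK) = [15.5811 -13.2703; -13.2703 17.4842]
tr(P') = 33.0653


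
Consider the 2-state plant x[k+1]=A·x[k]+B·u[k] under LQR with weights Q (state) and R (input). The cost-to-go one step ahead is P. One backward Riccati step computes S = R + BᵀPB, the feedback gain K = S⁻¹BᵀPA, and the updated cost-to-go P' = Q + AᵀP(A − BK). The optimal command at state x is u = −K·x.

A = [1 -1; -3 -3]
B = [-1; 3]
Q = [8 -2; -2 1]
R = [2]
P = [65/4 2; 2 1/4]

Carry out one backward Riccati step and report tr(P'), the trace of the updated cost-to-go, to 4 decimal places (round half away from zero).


BᵀP = [-10.2500 -1.2500]
S = R + BᵀPB = [2] + [6.5000] = [8.5000]
BᵀPA = [-6.5000 14.0000]
K = S⁻¹·BᵀPA = [-0.7647 1.6471]
A−BK = [0.2353 0.6471; -0.7059 -7.9412]
AᵀP(A−BK) = [1.5294 -3.2941; -3.2941 7.4412]
P' = Q + AᵀP(A−BK) = [9.5294 -5.2941; -5.2941 8.4412]
tr(P') = 17.9706

17.9706


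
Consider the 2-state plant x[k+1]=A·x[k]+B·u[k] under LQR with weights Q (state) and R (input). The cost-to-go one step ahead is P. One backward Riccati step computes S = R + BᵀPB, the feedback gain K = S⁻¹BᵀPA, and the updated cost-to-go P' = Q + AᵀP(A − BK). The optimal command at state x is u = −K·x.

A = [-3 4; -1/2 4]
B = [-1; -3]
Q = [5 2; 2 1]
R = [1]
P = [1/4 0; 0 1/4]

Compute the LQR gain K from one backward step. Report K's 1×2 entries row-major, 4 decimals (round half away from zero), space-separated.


BᵀP = [-0.2500 -0.7500]
S = R + BᵀPB = [1] + [2.5000] = [3.5000]
BᵀPA = [1.1250 -4.0000]
K = S⁻¹·BᵀPA = [0.3214 -1.1429]
A−BK = [-2.6786 2.8571; 0.4643 0.5714]
AᵀP(A−BK) = [1.9509 -2.2143; -2.2143 3.4286]
P' = Q + AᵀP(A−BK) = [6.9509 -0.2143; -0.2143 4.4286]
tr(P') = 11.3795

0.3214 -1.1429


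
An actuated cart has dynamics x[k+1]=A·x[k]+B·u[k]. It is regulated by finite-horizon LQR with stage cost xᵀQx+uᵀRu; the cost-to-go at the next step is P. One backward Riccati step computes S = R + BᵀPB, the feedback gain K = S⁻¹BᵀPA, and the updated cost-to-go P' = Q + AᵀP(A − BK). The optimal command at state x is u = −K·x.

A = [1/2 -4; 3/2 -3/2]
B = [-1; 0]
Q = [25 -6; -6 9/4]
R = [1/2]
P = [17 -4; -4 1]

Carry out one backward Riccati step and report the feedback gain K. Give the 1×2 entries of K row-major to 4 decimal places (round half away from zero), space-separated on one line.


BᵀP = [-17.0000 4.0000]
S = R + BᵀPB = [1/2] + [17.0000] = [17.5000]
BᵀPA = [-2.5000 62.0000]
K = S⁻¹·BᵀPA = [-0.1429 3.5429]
A−BK = [0.3571 -0.4571; 1.5000 -1.5000]
AᵀP(A−BK) = [0.1429 -0.3929; -0.3929 6.5929]
P' = Q + AᵀP(A−BK) = [25.1429 -6.3929; -6.3929 8.8429]
tr(P') = 33.9857

-0.1429 3.5429


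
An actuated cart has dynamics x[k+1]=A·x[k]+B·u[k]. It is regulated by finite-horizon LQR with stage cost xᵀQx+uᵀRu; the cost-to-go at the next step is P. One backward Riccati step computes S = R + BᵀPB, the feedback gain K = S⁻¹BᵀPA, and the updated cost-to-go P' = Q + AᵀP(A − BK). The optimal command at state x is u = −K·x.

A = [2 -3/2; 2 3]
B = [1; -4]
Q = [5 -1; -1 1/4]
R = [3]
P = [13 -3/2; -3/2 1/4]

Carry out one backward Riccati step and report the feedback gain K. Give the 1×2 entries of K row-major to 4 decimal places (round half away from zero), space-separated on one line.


BᵀP = [19.0000 -2.5000]
S = R + BᵀPB = [3] + [29.0000] = [32.0000]
BᵀPA = [33.0000 -36.0000]
K = S⁻¹·BᵀPA = [1.0313 -1.1250]
A−BK = [0.9688 -0.3750; 6.1250 -1.5000]
AᵀP(A−BK) = [6.9688 -4.8750; -4.8750 4.5000]
P' = Q + AᵀP(A−BK) = [11.9688 -5.8750; -5.8750 4.7500]
tr(P') = 16.7188

1.0313 -1.1250


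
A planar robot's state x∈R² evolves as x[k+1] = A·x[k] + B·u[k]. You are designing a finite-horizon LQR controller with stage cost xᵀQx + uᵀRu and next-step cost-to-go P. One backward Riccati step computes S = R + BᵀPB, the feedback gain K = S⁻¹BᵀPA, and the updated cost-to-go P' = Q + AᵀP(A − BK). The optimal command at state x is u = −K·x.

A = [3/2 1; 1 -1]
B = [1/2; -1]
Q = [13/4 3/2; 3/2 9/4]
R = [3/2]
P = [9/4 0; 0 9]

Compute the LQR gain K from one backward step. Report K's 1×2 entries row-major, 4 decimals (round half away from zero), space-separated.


BᵀP = [1.1250 -9.0000]
S = R + BᵀPB = [3/2] + [9.5625] = [11.0625]
BᵀPA = [-7.3125 10.1250]
K = S⁻¹·BᵀPA = [-0.6610 0.9153]
A−BK = [1.8305 0.5424; 0.3390 -0.0847]
AᵀP(A−BK) = [9.2288 1.0678; 1.0678 1.9831]
P' = Q + AᵀP(A−BK) = [12.4788 2.5678; 2.5678 4.2331]
tr(P') = 16.7119

-0.6610 0.9153


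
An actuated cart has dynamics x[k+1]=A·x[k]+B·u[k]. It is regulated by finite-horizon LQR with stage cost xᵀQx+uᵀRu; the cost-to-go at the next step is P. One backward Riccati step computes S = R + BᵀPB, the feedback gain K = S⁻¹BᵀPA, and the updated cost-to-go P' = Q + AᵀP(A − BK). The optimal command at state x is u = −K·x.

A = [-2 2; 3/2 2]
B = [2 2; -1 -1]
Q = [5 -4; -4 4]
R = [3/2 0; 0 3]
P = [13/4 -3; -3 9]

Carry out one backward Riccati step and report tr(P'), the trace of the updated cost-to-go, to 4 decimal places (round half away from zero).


32.5857

BᵀP = [9.5000 -15.0000; 9.5000 -15.0000]
S = R + BᵀPB = [3/2 0; 0 3] + [34.0000 34.0000; 34.0000 34.0000] = [35.5000 34.0000; 34.0000 37.0000]
BᵀPA = [-41.5000 -11.0000; -41.5000 -11.0000]
K = S⁻¹·BᵀPA = [-0.7905 -0.2095; -0.3952 -0.1048]
A−BK = [0.3714 2.6286; 0.3143 1.6857]
AᵀP(A−BK) = [2.0429 3.9571; 3.9571 21.5429]
P' = Q + AᵀP(A−BK) = [7.0429 -0.0429; -0.0429 25.5429]
tr(P') = 32.5857


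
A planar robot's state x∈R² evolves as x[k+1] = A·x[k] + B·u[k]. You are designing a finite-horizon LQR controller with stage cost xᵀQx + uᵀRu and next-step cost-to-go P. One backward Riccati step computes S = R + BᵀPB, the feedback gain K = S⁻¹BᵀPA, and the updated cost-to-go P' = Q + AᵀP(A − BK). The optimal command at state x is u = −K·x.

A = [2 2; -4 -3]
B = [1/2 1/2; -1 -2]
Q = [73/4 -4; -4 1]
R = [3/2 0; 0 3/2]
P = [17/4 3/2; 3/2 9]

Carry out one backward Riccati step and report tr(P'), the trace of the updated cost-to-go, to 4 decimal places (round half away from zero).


33.2849

BᵀP = [0.6250 -8.2500; -0.8750 -17.2500]
S = R + BᵀPB = [3/2 0; 0 3/2] + [8.5625 16.8125; 16.8125 34.0625] = [10.0625 16.8125; 16.8125 35.5625]
BᵀPA = [34.2500 26.0000; 67.2500 50.0000]
K = S⁻¹·BᵀPA = [1.1621 1.1172; 1.3416 0.8778]
A−BK = [0.7481 1.0025; -0.1546 -0.1272]
AᵀP(A−BK) = [6.9726 6.7032; 6.7032 7.0623]
P' = Q + AᵀP(A−BK) = [25.2226 2.7032; 2.7032 8.0623]
tr(P') = 33.2849


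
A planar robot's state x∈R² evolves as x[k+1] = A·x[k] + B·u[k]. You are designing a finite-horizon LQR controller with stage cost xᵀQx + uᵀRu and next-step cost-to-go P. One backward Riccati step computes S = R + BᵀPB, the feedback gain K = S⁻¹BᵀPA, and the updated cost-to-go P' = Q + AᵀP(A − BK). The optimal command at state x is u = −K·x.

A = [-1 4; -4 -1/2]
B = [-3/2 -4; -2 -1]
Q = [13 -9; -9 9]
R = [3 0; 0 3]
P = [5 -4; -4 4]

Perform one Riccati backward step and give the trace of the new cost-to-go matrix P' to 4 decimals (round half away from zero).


37.8509

BᵀP = [0.5000 -2.0000; -16.0000 12.0000]
S = R + BᵀPB = [3 0; 0 3] + [3.2500 0.0000; 0.0000 52.0000] = [6.2500 0.0000; 0.0000 55.0000]
BᵀPA = [7.5000 3.0000; -32.0000 -70.0000]
K = S⁻¹·BᵀPA = [1.2000 0.4800; -0.5818 -1.2727]
A−BK = [-1.5273 -0.3709; -2.1818 -0.8127]
AᵀP(A−BK) = [9.3818 5.6727; 5.6727 6.4691]
P' = Q + AᵀP(A−BK) = [22.3818 -3.3273; -3.3273 15.4691]
tr(P') = 37.8509


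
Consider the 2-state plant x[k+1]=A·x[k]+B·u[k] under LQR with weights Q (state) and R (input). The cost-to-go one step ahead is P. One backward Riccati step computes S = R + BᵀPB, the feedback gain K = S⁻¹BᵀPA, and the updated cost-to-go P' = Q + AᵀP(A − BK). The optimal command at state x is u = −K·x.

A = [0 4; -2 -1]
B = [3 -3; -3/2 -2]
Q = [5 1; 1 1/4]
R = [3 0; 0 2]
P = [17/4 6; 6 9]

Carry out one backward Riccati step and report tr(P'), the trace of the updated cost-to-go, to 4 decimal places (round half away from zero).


7.6043

BᵀP = [3.7500 4.5000; -24.7500 -36.0000]
S = R + BᵀPB = [3 0; 0 2] + [4.5000 -20.2500; -20.2500 146.2500] = [7.5000 -20.2500; -20.2500 148.2500]
BᵀPA = [-9.0000 10.5000; 72.0000 -63.0000]
K = S⁻¹·BᵀPA = [0.1763 0.4002; 0.5098 -0.3703]
A−BK = [1.0003 1.6885; -0.7160 -1.1403]
AᵀP(A−BK) = [0.8849 0.2629; 0.2629 1.4694]
P' = Q + AᵀP(A−BK) = [5.8849 1.2629; 1.2629 1.7194]
tr(P') = 7.6043


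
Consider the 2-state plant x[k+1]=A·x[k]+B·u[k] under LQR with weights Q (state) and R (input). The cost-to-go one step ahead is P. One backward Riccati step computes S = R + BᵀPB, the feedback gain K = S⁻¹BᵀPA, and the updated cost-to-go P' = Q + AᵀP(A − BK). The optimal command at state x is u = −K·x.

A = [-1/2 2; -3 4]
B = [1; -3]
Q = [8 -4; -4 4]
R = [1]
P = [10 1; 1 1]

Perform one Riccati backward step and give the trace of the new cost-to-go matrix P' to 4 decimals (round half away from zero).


95.4821

BᵀP = [7.0000 -2.0000]
S = R + BᵀPB = [1] + [13.0000] = [14.0000]
BᵀPA = [2.5000 6.0000]
K = S⁻¹·BᵀPA = [0.1786 0.4286]
A−BK = [-0.6786 1.5714; -2.4643 5.2857]
AᵀP(A−BK) = [14.0536 -31.0714; -31.0714 69.4286]
P' = Q + AᵀP(A−BK) = [22.0536 -35.0714; -35.0714 73.4286]
tr(P') = 95.4821


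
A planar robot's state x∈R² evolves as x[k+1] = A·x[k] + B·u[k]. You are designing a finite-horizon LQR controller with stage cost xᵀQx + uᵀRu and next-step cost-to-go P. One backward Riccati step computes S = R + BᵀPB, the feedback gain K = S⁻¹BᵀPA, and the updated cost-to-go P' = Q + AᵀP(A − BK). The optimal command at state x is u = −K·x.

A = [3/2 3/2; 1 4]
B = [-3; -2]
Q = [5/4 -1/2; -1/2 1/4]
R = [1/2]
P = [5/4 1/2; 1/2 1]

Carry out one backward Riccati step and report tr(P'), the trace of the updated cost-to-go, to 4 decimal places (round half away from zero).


BᵀP = [-4.7500 -3.5000]
S = R + BᵀPB = [1/2] + [21.2500] = [21.7500]
BᵀPA = [-10.6250 -21.1250]
K = S⁻¹·BᵀPA = [-0.4885 -0.9713]
A−BK = [0.0345 -1.4138; 0.0230 2.0575]
AᵀP(A−BK) = [0.1221 0.2428; 0.2428 4.2945]
P' = Q + AᵀP(A−BK) = [1.3721 -0.2572; -0.2572 4.5445]
tr(P') = 5.9167

5.9167


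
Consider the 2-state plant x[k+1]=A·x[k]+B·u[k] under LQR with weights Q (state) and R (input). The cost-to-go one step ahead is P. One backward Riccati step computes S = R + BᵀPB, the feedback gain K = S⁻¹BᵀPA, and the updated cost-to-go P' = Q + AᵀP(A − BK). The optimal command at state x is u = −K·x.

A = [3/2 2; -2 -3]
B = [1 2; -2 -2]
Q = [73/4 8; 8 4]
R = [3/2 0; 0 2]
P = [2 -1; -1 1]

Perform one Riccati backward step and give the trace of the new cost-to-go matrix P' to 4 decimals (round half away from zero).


24.7412

BᵀP = [4.0000 -3.0000; 6.0000 -4.0000]
S = R + BᵀPB = [3/2 0; 0 2] + [10.0000 14.0000; 14.0000 20.0000] = [11.5000 14.0000; 14.0000 22.0000]
BᵀPA = [12.0000 17.0000; 17.0000 24.0000]
K = S⁻¹·BᵀPA = [0.4561 0.6667; 0.4825 0.6667]
A−BK = [0.0789 0.0000; -0.1228 -0.3333]
AᵀP(A−BK) = [0.8246 1.1667; 1.1667 1.6667]
P' = Q + AᵀP(A−BK) = [19.0746 9.1667; 9.1667 5.6667]
tr(P') = 24.7412


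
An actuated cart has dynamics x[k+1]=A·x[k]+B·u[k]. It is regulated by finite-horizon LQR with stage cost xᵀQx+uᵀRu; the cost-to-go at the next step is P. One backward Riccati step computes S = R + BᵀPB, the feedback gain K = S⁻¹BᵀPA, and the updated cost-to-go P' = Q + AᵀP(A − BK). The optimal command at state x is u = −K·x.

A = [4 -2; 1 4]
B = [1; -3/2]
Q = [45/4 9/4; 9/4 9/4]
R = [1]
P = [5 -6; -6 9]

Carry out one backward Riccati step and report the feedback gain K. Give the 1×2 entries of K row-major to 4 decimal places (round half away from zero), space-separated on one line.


BᵀP = [14.0000 -19.5000]
S = R + BᵀPB = [1] + [43.2500] = [44.2500]
BᵀPA = [36.5000 -106.0000]
K = S⁻¹·BᵀPA = [0.8249 -2.3955]
A−BK = [3.1751 0.3955; 2.2373 0.4068]
AᵀP(A−BK) = [10.8927 -0.5650; -0.5650 6.0791]
P' = Q + AᵀP(A−BK) = [22.1427 1.6850; 1.6850 8.3291]
tr(P') = 30.4718

0.8249 -2.3955


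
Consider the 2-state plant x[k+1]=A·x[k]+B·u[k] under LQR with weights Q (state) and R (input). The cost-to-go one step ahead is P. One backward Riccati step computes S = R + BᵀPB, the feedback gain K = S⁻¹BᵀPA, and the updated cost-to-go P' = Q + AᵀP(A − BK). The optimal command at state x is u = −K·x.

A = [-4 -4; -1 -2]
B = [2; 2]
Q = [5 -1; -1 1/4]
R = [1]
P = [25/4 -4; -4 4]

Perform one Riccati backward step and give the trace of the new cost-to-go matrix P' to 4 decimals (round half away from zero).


64.4500

BᵀP = [4.5000 0.0000]
S = R + BᵀPB = [1] + [9.0000] = [10.0000]
BᵀPA = [-18.0000 -18.0000]
K = S⁻¹·BᵀPA = [-1.8000 -1.8000]
A−BK = [-0.4000 -0.4000; 2.6000 1.6000]
AᵀP(A−BK) = [39.6000 27.6000; 27.6000 19.6000]
P' = Q + AᵀP(A−BK) = [44.6000 26.6000; 26.6000 19.8500]
tr(P') = 64.4500


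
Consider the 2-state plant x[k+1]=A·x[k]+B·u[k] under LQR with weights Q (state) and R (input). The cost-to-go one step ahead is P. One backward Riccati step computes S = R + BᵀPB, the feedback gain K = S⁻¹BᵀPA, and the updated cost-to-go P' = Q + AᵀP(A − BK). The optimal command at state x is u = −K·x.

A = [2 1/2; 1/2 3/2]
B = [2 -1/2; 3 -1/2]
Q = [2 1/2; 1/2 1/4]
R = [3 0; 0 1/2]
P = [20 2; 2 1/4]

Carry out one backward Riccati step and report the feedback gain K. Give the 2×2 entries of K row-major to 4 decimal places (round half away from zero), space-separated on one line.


BᵀP = [46.0000 4.7500; -11.0000 -1.1250]
S = R + BᵀPB = [3 0; 0 1/2] + [106.2500 -25.3750; -25.3750 6.0625] = [109.2500 -25.3750; -25.3750 6.5625]
BᵀPA = [94.3750 30.1250; -22.5625 -7.1875]
K = S⁻¹·BᵀPA = [0.6407 0.2096; -0.9607 -0.2849]
A−BK = [0.2382 -0.0616; -1.9025 0.7288]
AᵀP(A−BK) = [1.9200 0.4812; 0.4812 0.2015]
P' = Q + AᵀP(A−BK) = [3.9200 0.9812; 0.9812 0.4515]
tr(P') = 4.3715

0.6407 0.2096 -0.9607 -0.2849


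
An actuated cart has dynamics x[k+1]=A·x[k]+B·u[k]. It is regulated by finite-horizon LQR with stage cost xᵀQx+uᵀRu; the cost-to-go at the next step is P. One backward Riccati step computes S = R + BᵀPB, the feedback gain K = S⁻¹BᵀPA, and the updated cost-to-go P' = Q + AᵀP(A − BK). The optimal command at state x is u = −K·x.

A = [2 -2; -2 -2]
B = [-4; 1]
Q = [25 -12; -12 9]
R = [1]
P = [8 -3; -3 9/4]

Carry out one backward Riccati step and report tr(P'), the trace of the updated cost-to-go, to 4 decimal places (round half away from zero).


42.4122

BᵀP = [-35.0000 14.2500]
S = R + BᵀPB = [1] + [154.2500] = [155.2500]
BᵀPA = [-98.5000 41.5000]
K = S⁻¹·BᵀPA = [-0.6345 0.2673]
A−BK = [-0.5378 -0.9308; -1.3655 -2.2673]
AᵀP(A−BK) = [2.5056 3.3301; 3.3301 5.9066]
P' = Q + AᵀP(A−BK) = [27.5056 -8.6699; -8.6699 14.9066]
tr(P') = 42.4122


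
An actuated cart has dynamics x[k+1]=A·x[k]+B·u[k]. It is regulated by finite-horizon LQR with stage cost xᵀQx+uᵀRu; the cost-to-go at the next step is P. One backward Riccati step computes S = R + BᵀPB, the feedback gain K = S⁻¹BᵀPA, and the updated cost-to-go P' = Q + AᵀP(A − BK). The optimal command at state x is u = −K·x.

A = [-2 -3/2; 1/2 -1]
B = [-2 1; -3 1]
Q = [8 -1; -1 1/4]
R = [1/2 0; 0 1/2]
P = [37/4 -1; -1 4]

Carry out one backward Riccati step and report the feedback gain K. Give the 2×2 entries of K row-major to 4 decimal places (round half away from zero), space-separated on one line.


-1.0639 -0.0190 -3.5855 -1.3497

BᵀP = [-15.5000 -10.0000; 8.2500 3.0000]
S = R + BᵀPB = [1/2 0; 0 1/2] + [61.0000 -25.5000; -25.5000 11.2500] = [61.5000 -25.5000; -25.5000 11.7500]
BᵀPA = [26.0000 33.2500; -15.0000 -15.3750]
K = S⁻¹·BᵀPA = [-1.0639 -0.0190; -3.5855 -1.3497]
A−BK = [-0.5423 -0.1883; 0.8938 0.2927]
AᵀP(A−BK) = [13.8791 4.7478; 4.7478 1.6919]
P' = Q + AᵀP(A−BK) = [21.8791 3.7478; 3.7478 1.9419]
tr(P') = 23.8210


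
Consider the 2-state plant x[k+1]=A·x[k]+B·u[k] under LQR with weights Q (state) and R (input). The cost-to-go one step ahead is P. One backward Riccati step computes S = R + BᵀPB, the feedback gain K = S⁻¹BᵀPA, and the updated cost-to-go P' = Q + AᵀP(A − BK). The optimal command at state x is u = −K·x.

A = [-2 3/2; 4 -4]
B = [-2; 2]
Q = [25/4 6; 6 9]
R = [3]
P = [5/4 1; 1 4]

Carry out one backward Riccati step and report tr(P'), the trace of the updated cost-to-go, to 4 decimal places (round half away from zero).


45.7148

BᵀP = [-0.5000 6.0000]
S = R + BᵀPB = [3] + [13.0000] = [16.0000]
BᵀPA = [25.0000 -24.7500]
K = S⁻¹·BᵀPA = [1.5625 -1.5469]
A−BK = [1.1250 -1.5938; 0.8750 -0.9063]
AᵀP(A−BK) = [13.9375 -15.0781; -15.0781 16.5273]
P' = Q + AᵀP(A−BK) = [20.1875 -9.0781; -9.0781 25.5273]
tr(P') = 45.7148


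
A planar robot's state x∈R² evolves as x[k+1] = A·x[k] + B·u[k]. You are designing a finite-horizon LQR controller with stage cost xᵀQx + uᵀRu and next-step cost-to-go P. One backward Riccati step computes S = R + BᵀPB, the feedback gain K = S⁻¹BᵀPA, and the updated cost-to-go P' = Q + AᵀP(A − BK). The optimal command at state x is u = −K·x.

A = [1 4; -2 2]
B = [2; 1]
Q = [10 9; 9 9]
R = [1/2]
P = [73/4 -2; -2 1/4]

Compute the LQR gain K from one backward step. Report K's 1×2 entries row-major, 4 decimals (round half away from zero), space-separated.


0.6388 1.9848

BᵀP = [34.5000 -3.7500]
S = R + BᵀPB = [1/2] + [65.2500] = [65.7500]
BᵀPA = [42.0000 130.5000]
K = S⁻¹·BᵀPA = [0.6388 1.9848]
A−BK = [-0.2776 0.0304; -2.6388 0.0152]
AᵀP(A−BK) = [0.4211 0.6388; 0.6388 1.9848]
P' = Q + AᵀP(A−BK) = [10.4211 9.6388; 9.6388 10.9848]
tr(P') = 21.4059


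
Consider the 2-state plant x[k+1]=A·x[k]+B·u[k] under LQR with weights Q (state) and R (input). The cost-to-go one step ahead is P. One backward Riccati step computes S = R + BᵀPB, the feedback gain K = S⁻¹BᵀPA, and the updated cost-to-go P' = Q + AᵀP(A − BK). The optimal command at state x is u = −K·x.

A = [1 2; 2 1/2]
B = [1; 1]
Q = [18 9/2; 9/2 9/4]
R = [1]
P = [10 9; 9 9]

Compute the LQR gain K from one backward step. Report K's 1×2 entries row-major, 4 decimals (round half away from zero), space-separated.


1.4474 1.2368

BᵀP = [19.0000 18.0000]
S = R + BᵀPB = [1] + [37.0000] = [38.0000]
BᵀPA = [55.0000 47.0000]
K = S⁻¹·BᵀPA = [1.4474 1.2368]
A−BK = [-0.4474 0.7632; 0.5526 -0.7368]
AᵀP(A−BK) = [2.3947 1.4737; 1.4737 2.1184]
P' = Q + AᵀP(A−BK) = [20.3947 5.9737; 5.9737 4.3684]
tr(P') = 24.7632


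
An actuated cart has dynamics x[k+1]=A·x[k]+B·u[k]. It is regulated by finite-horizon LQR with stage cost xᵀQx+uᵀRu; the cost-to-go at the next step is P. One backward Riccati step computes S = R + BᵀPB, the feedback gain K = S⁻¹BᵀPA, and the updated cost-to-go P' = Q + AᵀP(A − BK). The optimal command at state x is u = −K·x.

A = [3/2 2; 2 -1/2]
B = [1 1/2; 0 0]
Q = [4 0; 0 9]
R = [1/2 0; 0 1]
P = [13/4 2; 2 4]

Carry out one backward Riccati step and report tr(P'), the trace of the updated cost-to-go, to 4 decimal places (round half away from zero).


28.8045

BᵀP = [3.2500 2.0000; 1.6250 1.0000]
S = R + BᵀPB = [1/2 0; 0 1] + [3.2500 1.6250; 1.6250 0.8125] = [3.7500 1.6250; 1.6250 1.8125]
BᵀPA = [8.8750 5.5000; 4.4375 2.7500]
K = S⁻¹·BᵀPA = [2.1353 1.3233; 0.5338 0.3308]
A−BK = [-0.9023 0.5113; 2.0000 -0.5000]
AᵀP(A−BK) = [13.9925 -0.9624; -0.9624 1.8120]
P' = Q + AᵀP(A−BK) = [17.9925 -0.9624; -0.9624 10.8120]
tr(P') = 28.8045


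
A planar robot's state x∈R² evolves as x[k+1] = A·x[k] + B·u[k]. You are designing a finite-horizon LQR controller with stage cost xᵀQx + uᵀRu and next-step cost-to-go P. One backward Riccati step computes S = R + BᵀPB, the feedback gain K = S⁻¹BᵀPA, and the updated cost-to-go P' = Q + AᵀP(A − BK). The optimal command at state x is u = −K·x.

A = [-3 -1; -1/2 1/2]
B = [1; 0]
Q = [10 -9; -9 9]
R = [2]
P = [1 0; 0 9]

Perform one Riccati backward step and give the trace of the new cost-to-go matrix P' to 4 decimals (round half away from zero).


30.1667

BᵀP = [1.0000 0.0000]
S = R + BᵀPB = [2] + [1.0000] = [3.0000]
BᵀPA = [-3.0000 -1.0000]
K = S⁻¹·BᵀPA = [-1.0000 -0.3333]
A−BK = [-2.0000 -0.6667; -0.5000 0.5000]
AᵀP(A−BK) = [8.2500 -0.2500; -0.2500 2.9167]
P' = Q + AᵀP(A−BK) = [18.2500 -9.2500; -9.2500 11.9167]
tr(P') = 30.1667


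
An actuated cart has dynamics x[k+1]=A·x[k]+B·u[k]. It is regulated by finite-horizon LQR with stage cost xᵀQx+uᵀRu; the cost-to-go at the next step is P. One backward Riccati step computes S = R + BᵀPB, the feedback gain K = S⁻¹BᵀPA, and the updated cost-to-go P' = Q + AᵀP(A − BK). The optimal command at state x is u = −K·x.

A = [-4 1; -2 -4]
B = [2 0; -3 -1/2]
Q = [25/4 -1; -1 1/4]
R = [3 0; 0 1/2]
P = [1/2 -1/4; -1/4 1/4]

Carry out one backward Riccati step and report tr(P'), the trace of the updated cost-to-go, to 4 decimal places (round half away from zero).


11.4913

BᵀP = [1.7500 -1.2500; 0.1250 -0.1250]
S = R + BᵀPB = [3 0; 0 1/2] + [7.2500 0.6250; 0.6250 0.0625] = [10.2500 0.6250; 0.6250 0.5625]
BᵀPA = [-4.5000 6.7500; -0.2500 0.6250]
K = S⁻¹·BᵀPA = [-0.4419 0.6337; 0.0465 0.4070]
A−BK = [-3.1163 -0.2674; -3.3023 -1.8953]
AᵀP(A−BK) = [3.0233 -0.5465; -0.5465 1.9680]
P' = Q + AᵀP(A−BK) = [9.2733 -1.5465; -1.5465 2.2180]
tr(P') = 11.4913


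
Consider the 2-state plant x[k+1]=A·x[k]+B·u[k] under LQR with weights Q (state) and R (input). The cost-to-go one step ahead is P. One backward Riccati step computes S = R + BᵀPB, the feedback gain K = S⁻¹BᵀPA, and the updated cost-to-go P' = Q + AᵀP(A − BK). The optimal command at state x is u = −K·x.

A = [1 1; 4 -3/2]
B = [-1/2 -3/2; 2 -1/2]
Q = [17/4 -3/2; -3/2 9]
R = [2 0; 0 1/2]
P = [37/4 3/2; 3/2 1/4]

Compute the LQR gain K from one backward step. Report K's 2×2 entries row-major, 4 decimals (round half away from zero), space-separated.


BᵀP = [-1.6250 -0.2500; -14.6250 -2.3750]
S = R + BᵀPB = [2 0; 0 1/2] + [0.3125 2.5625; 2.5625 23.1250] = [2.3125 2.5625; 2.5625 23.6250]
BᵀPA = [-2.6250 -1.2500; -24.1250 -11.0625]
K = S⁻¹·BᵀPA = [-0.0041 -0.0246; -1.0207 -0.4656]
A−BK = [-0.5331 0.2893; 3.4978 -1.6835]
AᵀP(A−BK) = [0.6144 0.2032; 0.2032 0.1312]
P' = Q + AᵀP(A−BK) = [4.8644 -1.2968; -1.2968 9.1312]
tr(P') = 13.9956

-0.0041 -0.0246 -1.0207 -0.4656


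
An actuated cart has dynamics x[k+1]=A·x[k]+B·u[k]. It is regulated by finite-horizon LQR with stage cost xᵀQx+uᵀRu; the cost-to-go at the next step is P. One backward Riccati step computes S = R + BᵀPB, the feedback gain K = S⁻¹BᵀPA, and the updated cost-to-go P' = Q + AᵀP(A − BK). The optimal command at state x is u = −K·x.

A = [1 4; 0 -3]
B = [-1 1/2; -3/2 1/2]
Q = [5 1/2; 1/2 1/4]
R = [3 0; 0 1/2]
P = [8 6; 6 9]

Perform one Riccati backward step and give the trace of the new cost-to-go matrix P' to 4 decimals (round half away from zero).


BᵀP = [-17.0000 -19.5000; 7.0000 7.5000]
S = R + BᵀPB = [3 0; 0 1/2] + [46.2500 -18.2500; -18.2500 7.2500] = [49.2500 -18.2500; -18.2500 7.7500]
BᵀPA = [-17.0000 -9.5000; 7.0000 5.5000]
K = S⁻¹·BᵀPA = [-0.0823 0.5501; 0.7095 2.0051]
A−BK = [0.5630 3.5476; -0.4781 -3.1774]
AᵀP(A−BK) = [1.6350 9.3162; 9.3162 59.1979]
P' = Q + AᵀP(A−BK) = [6.6350 9.8162; 9.8162 59.4479]
tr(P') = 66.0829

66.0829


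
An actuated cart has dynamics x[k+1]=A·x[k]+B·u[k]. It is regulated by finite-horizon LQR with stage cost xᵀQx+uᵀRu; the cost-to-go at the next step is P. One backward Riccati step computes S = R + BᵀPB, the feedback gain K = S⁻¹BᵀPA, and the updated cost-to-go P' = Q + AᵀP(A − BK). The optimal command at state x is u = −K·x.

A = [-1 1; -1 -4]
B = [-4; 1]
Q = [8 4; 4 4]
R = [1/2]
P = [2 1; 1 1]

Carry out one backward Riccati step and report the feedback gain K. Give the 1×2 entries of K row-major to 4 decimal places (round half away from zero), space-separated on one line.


0.3922 0.1961

BᵀP = [-7.0000 -3.0000]
S = R + BᵀPB = [1/2] + [25.0000] = [25.5000]
BᵀPA = [10.0000 5.0000]
K = S⁻¹·BᵀPA = [0.3922 0.1961]
A−BK = [0.5686 1.7843; -1.3922 -4.1961]
AᵀP(A−BK) = [1.0784 3.0392; 3.0392 9.0196]
P' = Q + AᵀP(A−BK) = [9.0784 7.0392; 7.0392 13.0196]
tr(P') = 22.0980


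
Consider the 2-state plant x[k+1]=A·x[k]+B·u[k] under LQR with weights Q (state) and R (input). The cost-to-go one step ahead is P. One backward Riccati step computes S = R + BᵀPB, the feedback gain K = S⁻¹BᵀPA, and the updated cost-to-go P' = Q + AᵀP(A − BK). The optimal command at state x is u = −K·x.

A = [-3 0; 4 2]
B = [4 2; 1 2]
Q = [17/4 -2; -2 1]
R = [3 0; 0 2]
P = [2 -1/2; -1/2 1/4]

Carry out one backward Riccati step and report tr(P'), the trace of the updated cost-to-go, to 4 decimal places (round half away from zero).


11.9725

BᵀP = [7.5000 -1.7500; 3.0000 -0.5000]
S = R + BᵀPB = [3 0; 0 2] + [28.2500 11.5000; 11.5000 5.0000] = [31.2500 11.5000; 11.5000 7.0000]
BᵀPA = [-29.5000 -3.5000; -11.0000 -1.0000]
K = S⁻¹·BᵀPA = [-0.9249 -0.1503; -0.0520 0.1040]
A−BK = [0.8035 0.3931; 5.0289 1.9422]
AᵀP(A−BK) = [6.1445 1.7110; 1.7110 0.5780]
P' = Q + AᵀP(A−BK) = [10.3945 -0.2890; -0.2890 1.5780]
tr(P') = 11.9725


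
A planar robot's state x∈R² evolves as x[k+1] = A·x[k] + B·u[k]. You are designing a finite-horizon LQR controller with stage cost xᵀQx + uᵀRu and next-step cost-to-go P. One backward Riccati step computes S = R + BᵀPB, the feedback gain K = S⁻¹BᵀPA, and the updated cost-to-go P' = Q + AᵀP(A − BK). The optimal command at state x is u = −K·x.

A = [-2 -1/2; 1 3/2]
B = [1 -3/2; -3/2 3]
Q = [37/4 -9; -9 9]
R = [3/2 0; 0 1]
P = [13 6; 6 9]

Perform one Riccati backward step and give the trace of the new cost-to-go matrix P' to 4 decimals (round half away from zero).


BᵀP = [4.0000 -7.5000; -1.5000 18.0000]
S = R + BᵀPB = [3/2 0; 0 1] + [15.2500 -28.5000; -28.5000 56.2500] = [16.7500 -28.5000; -28.5000 57.2500]
BᵀPA = [-15.5000 -13.2500; 21.0000 27.7500]
K = S⁻¹·BᵀPA = [-1.9693 0.2203; -0.6135 0.5944]
A−BK = [-0.9510 0.1713; -0.1133 0.0473]
AᵀP(A−BK) = [19.3600 -3.5675; -3.5675 0.9248]
P' = Q + AᵀP(A−BK) = [28.6100 -12.5675; -12.5675 9.9248]
tr(P') = 38.5348

38.5348


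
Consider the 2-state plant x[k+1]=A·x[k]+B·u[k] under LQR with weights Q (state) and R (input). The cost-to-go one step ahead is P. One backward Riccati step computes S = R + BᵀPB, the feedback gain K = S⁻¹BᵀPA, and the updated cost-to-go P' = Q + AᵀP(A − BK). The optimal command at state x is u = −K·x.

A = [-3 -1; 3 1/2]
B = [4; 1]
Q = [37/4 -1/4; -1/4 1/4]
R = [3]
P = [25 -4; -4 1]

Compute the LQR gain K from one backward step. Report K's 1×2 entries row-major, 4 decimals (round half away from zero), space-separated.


-0.8952 -0.2782

BᵀP = [96.0000 -15.0000]
S = R + BᵀPB = [3] + [369.0000] = [372.0000]
BᵀPA = [-333.0000 -103.5000]
K = S⁻¹·BᵀPA = [-0.8952 -0.2782]
A−BK = [0.5806 0.1129; 3.8952 0.7782]
AᵀP(A−BK) = [7.9113 1.8508; 1.8508 0.4536]
P' = Q + AᵀP(A−BK) = [17.1613 1.6008; 1.6008 0.7036]
tr(P') = 17.8649


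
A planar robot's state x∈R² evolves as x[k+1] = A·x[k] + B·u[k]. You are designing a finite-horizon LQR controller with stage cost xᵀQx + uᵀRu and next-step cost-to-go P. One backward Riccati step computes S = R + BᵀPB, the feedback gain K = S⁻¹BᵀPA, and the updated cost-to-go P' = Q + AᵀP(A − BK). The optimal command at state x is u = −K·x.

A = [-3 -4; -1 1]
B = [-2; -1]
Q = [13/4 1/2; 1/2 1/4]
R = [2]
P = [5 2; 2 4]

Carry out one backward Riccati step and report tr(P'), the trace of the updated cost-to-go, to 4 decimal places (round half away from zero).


BᵀP = [-12.0000 -8.0000]
S = R + BᵀPB = [2] + [32.0000] = [34.0000]
BᵀPA = [44.0000 40.0000]
K = S⁻¹·BᵀPA = [1.2941 1.1765]
A−BK = [-0.4118 -1.6471; 0.2941 2.1765]
AᵀP(A−BK) = [4.0588 6.2353; 6.2353 20.9412]
P' = Q + AᵀP(A−BK) = [7.3088 6.7353; 6.7353 21.1912]
tr(P') = 28.5000

28.5000


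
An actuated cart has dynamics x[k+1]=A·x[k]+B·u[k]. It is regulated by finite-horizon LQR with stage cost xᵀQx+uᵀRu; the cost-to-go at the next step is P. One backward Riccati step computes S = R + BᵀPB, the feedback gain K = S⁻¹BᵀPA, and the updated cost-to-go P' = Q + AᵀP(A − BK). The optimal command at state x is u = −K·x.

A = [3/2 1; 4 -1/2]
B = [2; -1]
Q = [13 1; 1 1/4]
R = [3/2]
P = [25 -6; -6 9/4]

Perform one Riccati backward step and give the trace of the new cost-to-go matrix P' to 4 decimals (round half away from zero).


BᵀP = [56.0000 -14.2500]
S = R + BᵀPB = [3/2] + [126.2500] = [127.7500]
BᵀPA = [27.0000 63.1250]
K = S⁻¹·BᵀPA = [0.2114 0.4941]
A−BK = [1.0773 0.0117; 4.2114 -0.0059]
AᵀP(A−BK) = [14.5435 0.1585; 0.1585 0.3706]
P' = Q + AᵀP(A−BK) = [27.5435 1.1585; 1.1585 0.6206]
tr(P') = 28.1641

28.1641


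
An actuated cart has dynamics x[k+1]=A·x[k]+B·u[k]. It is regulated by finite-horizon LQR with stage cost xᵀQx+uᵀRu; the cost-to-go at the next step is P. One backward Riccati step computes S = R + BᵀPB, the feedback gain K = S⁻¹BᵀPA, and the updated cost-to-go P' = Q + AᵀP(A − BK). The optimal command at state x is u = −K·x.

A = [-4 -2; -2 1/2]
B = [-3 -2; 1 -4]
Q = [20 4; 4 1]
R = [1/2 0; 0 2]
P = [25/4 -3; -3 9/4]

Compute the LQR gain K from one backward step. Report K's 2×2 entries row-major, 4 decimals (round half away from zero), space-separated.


BᵀP = [-21.7500 11.2500; -0.5000 -3.0000]
S = R + BᵀPB = [1/2 0; 0 2] + [76.5000 -1.5000; -1.5000 13.0000] = [77.0000 -1.5000; -1.5000 15.0000]
BᵀPA = [64.5000 49.1250; 8.0000 -0.5000]
K = S⁻¹·BᵀPA = [0.8497 0.6386; 0.6183 0.0305]
A−BK = [-0.2143 -0.0232; -0.3765 -0.0165]
AᵀP(A−BK) = [1.2475 0.3173; 0.3173 0.2074]
P' = Q + AᵀP(A−BK) = [21.2475 4.3173; 4.3173 1.2074]
tr(P') = 22.4549

0.8497 0.6386 0.6183 0.0305


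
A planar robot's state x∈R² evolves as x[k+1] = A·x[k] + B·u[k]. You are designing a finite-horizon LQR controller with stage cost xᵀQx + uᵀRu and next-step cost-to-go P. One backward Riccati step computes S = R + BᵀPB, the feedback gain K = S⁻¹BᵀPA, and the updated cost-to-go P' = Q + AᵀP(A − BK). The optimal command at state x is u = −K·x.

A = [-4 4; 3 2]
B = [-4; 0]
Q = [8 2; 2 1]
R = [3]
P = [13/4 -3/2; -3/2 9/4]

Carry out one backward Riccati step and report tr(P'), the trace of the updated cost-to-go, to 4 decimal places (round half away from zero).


BᵀP = [-13.0000 6.0000]
S = R + BᵀPB = [3] + [52.0000] = [55.0000]
BᵀPA = [70.0000 -40.0000]
K = S⁻¹·BᵀPA = [1.2727 -0.7273]
A−BK = [1.0909 1.0909; 3.0000 2.0000]
AᵀP(A−BK) = [19.1591 6.4091; 6.4091 7.9091]
P' = Q + AᵀP(A−BK) = [27.1591 8.4091; 8.4091 8.9091]
tr(P') = 36.0682

36.0682


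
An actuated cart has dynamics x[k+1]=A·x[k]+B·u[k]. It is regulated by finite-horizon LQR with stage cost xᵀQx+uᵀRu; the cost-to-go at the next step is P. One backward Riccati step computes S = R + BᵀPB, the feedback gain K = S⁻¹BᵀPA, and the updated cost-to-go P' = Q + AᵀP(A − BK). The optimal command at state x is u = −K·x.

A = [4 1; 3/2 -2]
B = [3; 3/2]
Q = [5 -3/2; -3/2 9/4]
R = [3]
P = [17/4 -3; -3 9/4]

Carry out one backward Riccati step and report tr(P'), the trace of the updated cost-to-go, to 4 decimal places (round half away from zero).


18.6335

BᵀP = [8.2500 -5.6250]
S = R + BᵀPB = [3] + [16.3125] = [19.3125]
BᵀPA = [24.5625 19.5000]
K = S⁻¹·BᵀPA = [1.2718 1.0097]
A−BK = [0.1845 -2.0291; -0.4078 -3.5146]
AᵀP(A−BK) = [5.8228 4.9490; 4.9490 5.5607]
P' = Q + AᵀP(A−BK) = [10.8228 3.4490; 3.4490 7.8107]
tr(P') = 18.6335


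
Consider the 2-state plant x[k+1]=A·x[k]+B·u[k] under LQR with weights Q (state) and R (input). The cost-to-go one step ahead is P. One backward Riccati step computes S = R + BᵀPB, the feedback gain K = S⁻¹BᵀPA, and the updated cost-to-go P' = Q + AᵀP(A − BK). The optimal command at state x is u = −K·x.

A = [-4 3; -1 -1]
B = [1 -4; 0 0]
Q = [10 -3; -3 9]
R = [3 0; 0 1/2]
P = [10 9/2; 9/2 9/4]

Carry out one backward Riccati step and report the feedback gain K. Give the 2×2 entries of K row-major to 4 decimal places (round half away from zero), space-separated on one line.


-0.0457 0.0262 1.0976 -0.6290

BᵀP = [10.0000 4.5000; -40.0000 -18.0000]
S = R + BᵀPB = [3 0; 0 1/2] + [10.0000 -40.0000; -40.0000 160.0000] = [13.0000 -40.0000; -40.0000 160.5000]
BᵀPA = [-44.5000 25.5000; 178.0000 -102.0000]
K = S⁻¹·BᵀPA = [-0.0457 0.0262; 1.0976 -0.6290]
A−BK = [0.4363 0.4579; -1.0000 -1.0000]
AᵀP(A−BK) = [0.8356 -0.1249; -0.1249 0.4255]
P' = Q + AᵀP(A−BK) = [10.8356 -3.1249; -3.1249 9.4255]
tr(P') = 20.2610


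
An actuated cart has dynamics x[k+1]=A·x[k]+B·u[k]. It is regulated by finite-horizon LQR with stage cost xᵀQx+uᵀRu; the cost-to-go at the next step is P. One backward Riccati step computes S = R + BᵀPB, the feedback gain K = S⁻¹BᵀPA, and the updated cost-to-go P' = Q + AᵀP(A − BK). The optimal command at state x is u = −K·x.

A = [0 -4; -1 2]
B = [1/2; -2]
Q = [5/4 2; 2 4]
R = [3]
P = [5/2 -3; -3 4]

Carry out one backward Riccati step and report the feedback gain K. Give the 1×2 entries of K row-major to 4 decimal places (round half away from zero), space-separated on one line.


0.3707 -1.8732

BᵀP = [7.2500 -9.5000]
S = R + BᵀPB = [3] + [22.6250] = [25.6250]
BᵀPA = [9.5000 -48.0000]
K = S⁻¹·BᵀPA = [0.3707 -1.8732]
A−BK = [-0.1854 -3.0634; -0.2585 -1.7463]
AᵀP(A−BK) = [0.4780 -2.2049; -2.2049 14.0878]
P' = Q + AᵀP(A−BK) = [1.7280 -0.2049; -0.2049 18.0878]
tr(P') = 19.8159


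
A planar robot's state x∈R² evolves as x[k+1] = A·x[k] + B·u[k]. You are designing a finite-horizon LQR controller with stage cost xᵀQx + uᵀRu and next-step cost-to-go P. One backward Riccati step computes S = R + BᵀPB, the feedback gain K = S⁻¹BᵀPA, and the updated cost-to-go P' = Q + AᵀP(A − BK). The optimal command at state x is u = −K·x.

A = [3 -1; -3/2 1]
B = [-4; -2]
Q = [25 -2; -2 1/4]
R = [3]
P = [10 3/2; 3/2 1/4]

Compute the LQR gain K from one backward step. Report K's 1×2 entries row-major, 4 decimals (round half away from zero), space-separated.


BᵀP = [-43.0000 -6.5000]
S = R + BᵀPB = [3] + [185.0000] = [188.0000]
BᵀPA = [-119.2500 36.5000]
K = S⁻¹·BᵀPA = [-0.6343 0.1941]
A−BK = [0.4628 -0.2234; -2.7686 1.3883]
AᵀP(A−BK) = [1.4212 -0.4727; -0.4727 0.1636]
P' = Q + AᵀP(A−BK) = [26.4212 -2.4727; -2.4727 0.4136]
tr(P') = 26.8348

-0.6343 0.1941


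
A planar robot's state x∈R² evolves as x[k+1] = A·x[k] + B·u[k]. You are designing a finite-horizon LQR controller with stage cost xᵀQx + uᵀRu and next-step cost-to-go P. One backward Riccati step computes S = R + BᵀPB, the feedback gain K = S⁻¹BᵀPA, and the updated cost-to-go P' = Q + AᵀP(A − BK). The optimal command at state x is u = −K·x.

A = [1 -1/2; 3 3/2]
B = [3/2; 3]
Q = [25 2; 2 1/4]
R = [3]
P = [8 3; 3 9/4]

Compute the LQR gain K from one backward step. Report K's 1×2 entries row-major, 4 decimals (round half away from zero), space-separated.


0.8022 0.0934

BᵀP = [21.0000 11.2500]
S = R + BᵀPB = [3] + [65.2500] = [68.2500]
BᵀPA = [54.7500 6.3750]
K = S⁻¹·BᵀPA = [0.8022 0.0934]
A−BK = [-0.2033 -0.6401; 0.5934 1.2198]
AᵀP(A−BK) = [2.3297 1.0110; 1.0110 1.9670]
P' = Q + AᵀP(A−BK) = [27.3297 3.0110; 3.0110 2.2170]
tr(P') = 29.5467
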